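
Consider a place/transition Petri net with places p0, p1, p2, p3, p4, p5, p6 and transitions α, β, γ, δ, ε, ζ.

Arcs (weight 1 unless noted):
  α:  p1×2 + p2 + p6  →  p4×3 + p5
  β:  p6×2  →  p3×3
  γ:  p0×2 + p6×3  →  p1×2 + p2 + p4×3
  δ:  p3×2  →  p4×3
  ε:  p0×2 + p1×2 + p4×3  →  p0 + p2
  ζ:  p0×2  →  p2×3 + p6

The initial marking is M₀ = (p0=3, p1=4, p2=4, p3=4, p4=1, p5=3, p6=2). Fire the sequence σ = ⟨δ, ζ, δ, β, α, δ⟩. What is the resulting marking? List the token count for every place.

step 1: fire δ:  (p0=3, p1=4, p2=4, p3=4, p4=1, p5=3, p6=2) → (p0=3, p1=4, p2=4, p3=2, p4=4, p5=3, p6=2)
step 2: fire ζ:  (p0=3, p1=4, p2=4, p3=2, p4=4, p5=3, p6=2) → (p0=1, p1=4, p2=7, p3=2, p4=4, p5=3, p6=3)
step 3: fire δ:  (p0=1, p1=4, p2=7, p3=2, p4=4, p5=3, p6=3) → (p0=1, p1=4, p2=7, p3=0, p4=7, p5=3, p6=3)
step 4: fire β:  (p0=1, p1=4, p2=7, p3=0, p4=7, p5=3, p6=3) → (p0=1, p1=4, p2=7, p3=3, p4=7, p5=3, p6=1)
step 5: fire α:  (p0=1, p1=4, p2=7, p3=3, p4=7, p5=3, p6=1) → (p0=1, p1=2, p2=6, p3=3, p4=10, p5=4, p6=0)
step 6: fire δ:  (p0=1, p1=2, p2=6, p3=3, p4=10, p5=4, p6=0) → (p0=1, p1=2, p2=6, p3=1, p4=13, p5=4, p6=0)

(p0=1, p1=2, p2=6, p3=1, p4=13, p5=4, p6=0)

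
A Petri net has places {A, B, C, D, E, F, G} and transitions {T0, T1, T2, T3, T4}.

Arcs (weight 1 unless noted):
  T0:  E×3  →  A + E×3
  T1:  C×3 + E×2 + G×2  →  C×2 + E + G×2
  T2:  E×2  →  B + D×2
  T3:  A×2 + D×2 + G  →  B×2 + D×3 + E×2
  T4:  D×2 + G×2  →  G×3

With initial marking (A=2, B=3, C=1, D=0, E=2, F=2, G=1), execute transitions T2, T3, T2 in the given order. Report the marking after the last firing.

step 1: fire T2:  (A=2, B=3, C=1, D=0, E=2, F=2, G=1) → (A=2, B=4, C=1, D=2, E=0, F=2, G=1)
step 2: fire T3:  (A=2, B=4, C=1, D=2, E=0, F=2, G=1) → (A=0, B=6, C=1, D=3, E=2, F=2, G=0)
step 3: fire T2:  (A=0, B=6, C=1, D=3, E=2, F=2, G=0) → (A=0, B=7, C=1, D=5, E=0, F=2, G=0)

(A=0, B=7, C=1, D=5, E=0, F=2, G=0)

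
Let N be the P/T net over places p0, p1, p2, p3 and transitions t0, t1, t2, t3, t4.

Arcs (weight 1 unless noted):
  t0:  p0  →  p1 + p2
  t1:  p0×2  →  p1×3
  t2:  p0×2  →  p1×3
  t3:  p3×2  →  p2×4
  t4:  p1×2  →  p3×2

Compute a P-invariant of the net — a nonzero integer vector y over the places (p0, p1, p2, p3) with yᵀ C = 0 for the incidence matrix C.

Incidence matrix C (rows=places, cols=transitions):
       t0   t1   t2   t3   t4
   p0  -1   -2   -2    0    0
   p1   1    3    3    0   -2
   p2   1    0    0    4    0
   p3   0    0    0   -2    2

Candidate y = [3, 2, 1, 2]; check y·C column-wise:
  col t0: 3·-1 + 2·1 + 1·1 + 2·0 = 0
  col t1: 3·-2 + 2·3 + 1·0 + 2·0 = 0
  col t2: 3·-2 + 2·3 + 1·0 + 2·0 = 0
  col t3: 3·0 + 2·0 + 1·4 + 2·-2 = 0
  col t4: 3·0 + 2·-2 + 1·0 + 2·2 = 0

y = (p0:3, p1:2, p2:1, p3:2)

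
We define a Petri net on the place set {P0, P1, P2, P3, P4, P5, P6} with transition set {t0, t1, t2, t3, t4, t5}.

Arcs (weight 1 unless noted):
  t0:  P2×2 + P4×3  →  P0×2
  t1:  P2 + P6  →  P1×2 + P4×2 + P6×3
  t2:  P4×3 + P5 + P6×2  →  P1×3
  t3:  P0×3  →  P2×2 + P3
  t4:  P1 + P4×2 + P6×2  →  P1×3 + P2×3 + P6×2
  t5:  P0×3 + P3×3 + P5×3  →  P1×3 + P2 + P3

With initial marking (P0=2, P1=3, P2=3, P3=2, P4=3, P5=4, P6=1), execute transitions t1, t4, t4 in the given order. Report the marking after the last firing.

step 1: fire t1:  (P0=2, P1=3, P2=3, P3=2, P4=3, P5=4, P6=1) → (P0=2, P1=5, P2=2, P3=2, P4=5, P5=4, P6=3)
step 2: fire t4:  (P0=2, P1=5, P2=2, P3=2, P4=5, P5=4, P6=3) → (P0=2, P1=7, P2=5, P3=2, P4=3, P5=4, P6=3)
step 3: fire t4:  (P0=2, P1=7, P2=5, P3=2, P4=3, P5=4, P6=3) → (P0=2, P1=9, P2=8, P3=2, P4=1, P5=4, P6=3)

(P0=2, P1=9, P2=8, P3=2, P4=1, P5=4, P6=3)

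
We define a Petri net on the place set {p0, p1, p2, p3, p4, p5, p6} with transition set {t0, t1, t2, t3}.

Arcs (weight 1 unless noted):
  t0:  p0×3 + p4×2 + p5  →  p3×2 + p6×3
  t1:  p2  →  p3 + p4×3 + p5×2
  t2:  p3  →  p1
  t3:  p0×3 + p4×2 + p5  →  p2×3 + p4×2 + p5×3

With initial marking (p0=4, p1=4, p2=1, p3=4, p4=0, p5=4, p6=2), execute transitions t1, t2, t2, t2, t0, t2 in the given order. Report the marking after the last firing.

step 1: fire t1:  (p0=4, p1=4, p2=1, p3=4, p4=0, p5=4, p6=2) → (p0=4, p1=4, p2=0, p3=5, p4=3, p5=6, p6=2)
step 2: fire t2:  (p0=4, p1=4, p2=0, p3=5, p4=3, p5=6, p6=2) → (p0=4, p1=5, p2=0, p3=4, p4=3, p5=6, p6=2)
step 3: fire t2:  (p0=4, p1=5, p2=0, p3=4, p4=3, p5=6, p6=2) → (p0=4, p1=6, p2=0, p3=3, p4=3, p5=6, p6=2)
step 4: fire t2:  (p0=4, p1=6, p2=0, p3=3, p4=3, p5=6, p6=2) → (p0=4, p1=7, p2=0, p3=2, p4=3, p5=6, p6=2)
step 5: fire t0:  (p0=4, p1=7, p2=0, p3=2, p4=3, p5=6, p6=2) → (p0=1, p1=7, p2=0, p3=4, p4=1, p5=5, p6=5)
step 6: fire t2:  (p0=1, p1=7, p2=0, p3=4, p4=1, p5=5, p6=5) → (p0=1, p1=8, p2=0, p3=3, p4=1, p5=5, p6=5)

(p0=1, p1=8, p2=0, p3=3, p4=1, p5=5, p6=5)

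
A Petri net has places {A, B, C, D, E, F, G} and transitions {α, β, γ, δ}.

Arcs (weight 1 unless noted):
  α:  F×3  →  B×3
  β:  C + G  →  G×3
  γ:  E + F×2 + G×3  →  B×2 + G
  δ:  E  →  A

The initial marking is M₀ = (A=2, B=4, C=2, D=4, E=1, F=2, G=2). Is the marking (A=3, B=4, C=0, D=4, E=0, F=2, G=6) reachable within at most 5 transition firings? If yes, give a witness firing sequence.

YES — reachable via ⟨β, β, δ⟩ (3 firings)

step 1: fire β:  (A=2, B=4, C=2, D=4, E=1, F=2, G=2) → (A=2, B=4, C=1, D=4, E=1, F=2, G=4)
step 2: fire β:  (A=2, B=4, C=1, D=4, E=1, F=2, G=4) → (A=2, B=4, C=0, D=4, E=1, F=2, G=6)
step 3: fire δ:  (A=2, B=4, C=0, D=4, E=1, F=2, G=6) → (A=3, B=4, C=0, D=4, E=0, F=2, G=6)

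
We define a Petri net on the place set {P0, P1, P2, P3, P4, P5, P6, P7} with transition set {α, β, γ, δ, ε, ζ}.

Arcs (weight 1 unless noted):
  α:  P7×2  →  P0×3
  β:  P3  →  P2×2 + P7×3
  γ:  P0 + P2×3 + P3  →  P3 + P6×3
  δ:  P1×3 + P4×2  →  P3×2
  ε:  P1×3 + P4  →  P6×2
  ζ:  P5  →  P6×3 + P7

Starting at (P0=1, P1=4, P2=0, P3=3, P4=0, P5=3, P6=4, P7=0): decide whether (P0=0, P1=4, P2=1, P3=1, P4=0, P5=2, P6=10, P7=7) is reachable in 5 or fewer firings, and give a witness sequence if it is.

step 1: fire β:  (P0=1, P1=4, P2=0, P3=3, P4=0, P5=3, P6=4, P7=0) → (P0=1, P1=4, P2=2, P3=2, P4=0, P5=3, P6=4, P7=3)
step 2: fire β:  (P0=1, P1=4, P2=2, P3=2, P4=0, P5=3, P6=4, P7=3) → (P0=1, P1=4, P2=4, P3=1, P4=0, P5=3, P6=4, P7=6)
step 3: fire γ:  (P0=1, P1=4, P2=4, P3=1, P4=0, P5=3, P6=4, P7=6) → (P0=0, P1=4, P2=1, P3=1, P4=0, P5=3, P6=7, P7=6)
step 4: fire ζ:  (P0=0, P1=4, P2=1, P3=1, P4=0, P5=3, P6=7, P7=6) → (P0=0, P1=4, P2=1, P3=1, P4=0, P5=2, P6=10, P7=7)

YES — reachable via ⟨β, β, γ, ζ⟩ (4 firings)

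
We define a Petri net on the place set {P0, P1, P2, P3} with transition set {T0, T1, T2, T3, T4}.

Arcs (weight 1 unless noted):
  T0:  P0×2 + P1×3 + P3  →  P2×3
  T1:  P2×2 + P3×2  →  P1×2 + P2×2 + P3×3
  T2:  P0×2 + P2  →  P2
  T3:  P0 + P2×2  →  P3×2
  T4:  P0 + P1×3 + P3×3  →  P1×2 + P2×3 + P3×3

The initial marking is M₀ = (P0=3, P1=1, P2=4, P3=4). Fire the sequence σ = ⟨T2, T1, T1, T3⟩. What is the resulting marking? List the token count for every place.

(P0=0, P1=5, P2=2, P3=8)

step 1: fire T2:  (P0=3, P1=1, P2=4, P3=4) → (P0=1, P1=1, P2=4, P3=4)
step 2: fire T1:  (P0=1, P1=1, P2=4, P3=4) → (P0=1, P1=3, P2=4, P3=5)
step 3: fire T1:  (P0=1, P1=3, P2=4, P3=5) → (P0=1, P1=5, P2=4, P3=6)
step 4: fire T3:  (P0=1, P1=5, P2=4, P3=6) → (P0=0, P1=5, P2=2, P3=8)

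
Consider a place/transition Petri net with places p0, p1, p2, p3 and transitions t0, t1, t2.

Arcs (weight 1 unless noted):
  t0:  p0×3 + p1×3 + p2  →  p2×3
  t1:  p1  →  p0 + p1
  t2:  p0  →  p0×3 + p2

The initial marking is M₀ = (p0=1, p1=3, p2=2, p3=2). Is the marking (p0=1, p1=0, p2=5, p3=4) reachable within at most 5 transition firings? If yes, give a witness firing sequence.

depth 0: 1 marking
depth 1: 3 markings reached so far
depth 2: 7 markings reached so far
depth 3: 14 markings reached so far
depth 4: 23 markings reached so far
depth 5: 34 markings reached so far
target is not among the 34 markings reachable within 5 steps

NO — not reachable within 5 firings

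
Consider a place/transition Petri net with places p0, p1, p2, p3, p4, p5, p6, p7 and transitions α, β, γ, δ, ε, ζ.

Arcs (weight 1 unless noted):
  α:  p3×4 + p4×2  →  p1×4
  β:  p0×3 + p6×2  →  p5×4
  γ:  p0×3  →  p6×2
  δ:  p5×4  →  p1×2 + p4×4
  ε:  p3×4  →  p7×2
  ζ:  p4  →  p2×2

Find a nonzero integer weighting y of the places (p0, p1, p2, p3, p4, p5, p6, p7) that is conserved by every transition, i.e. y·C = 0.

y = (p0:10, p1:6, p2:6, p3:0, p4:12, p5:15, p6:15, p7:0)

Incidence matrix C (rows=places, cols=transitions):
        α    β    γ    δ    ε    ζ
   p0   0   -3   -3    0    0    0
   p1   4    0    0    2    0    0
   p2   0    0    0    0    0    2
   p3  -4    0    0    0   -4    0
   p4  -2    0    0    4    0   -1
   p5   0    4    0   -4    0    0
   p6   0   -2    2    0    0    0
   p7   0    0    0    0    2    0

Candidate y = [10, 6, 6, 0, 12, 15, 15, 0]; check y·C column-wise:
  col α: 10·0 + 6·4 + 6·0 + 0·-4 + 12·-2 + 15·0 + 15·0 = 0
  col β: 10·-3 + 6·0 + 6·0 + 12·0 + 15·4 + 15·-2 = 0
  col γ: 10·-3 + 6·0 + 6·0 + 12·0 + 15·0 + 15·2 = 0
  col δ: 10·0 + 6·2 + 6·0 + 12·4 + 15·-4 + 15·0 = 0
  col ε: 10·0 + 6·0 + 6·0 + 0·-4 + 12·0 + 15·0 + 15·0 + 0·2 = 0
  col ζ: 10·0 + 6·0 + 6·2 + 12·-1 + 15·0 + 15·0 = 0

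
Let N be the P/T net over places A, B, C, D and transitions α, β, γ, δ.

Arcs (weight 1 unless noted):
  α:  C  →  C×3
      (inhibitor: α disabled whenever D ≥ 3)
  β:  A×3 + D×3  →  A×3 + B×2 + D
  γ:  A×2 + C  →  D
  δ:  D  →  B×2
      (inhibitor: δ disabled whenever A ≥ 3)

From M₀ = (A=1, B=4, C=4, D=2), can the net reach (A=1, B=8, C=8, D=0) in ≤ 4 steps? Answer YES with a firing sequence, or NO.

YES — reachable via ⟨α, α, δ, δ⟩ (4 firings)

step 1: fire α:  (A=1, B=4, C=4, D=2) → (A=1, B=4, C=6, D=2)
step 2: fire α:  (A=1, B=4, C=6, D=2) → (A=1, B=4, C=8, D=2)
step 3: fire δ:  (A=1, B=4, C=8, D=2) → (A=1, B=6, C=8, D=1)
step 4: fire δ:  (A=1, B=6, C=8, D=1) → (A=1, B=8, C=8, D=0)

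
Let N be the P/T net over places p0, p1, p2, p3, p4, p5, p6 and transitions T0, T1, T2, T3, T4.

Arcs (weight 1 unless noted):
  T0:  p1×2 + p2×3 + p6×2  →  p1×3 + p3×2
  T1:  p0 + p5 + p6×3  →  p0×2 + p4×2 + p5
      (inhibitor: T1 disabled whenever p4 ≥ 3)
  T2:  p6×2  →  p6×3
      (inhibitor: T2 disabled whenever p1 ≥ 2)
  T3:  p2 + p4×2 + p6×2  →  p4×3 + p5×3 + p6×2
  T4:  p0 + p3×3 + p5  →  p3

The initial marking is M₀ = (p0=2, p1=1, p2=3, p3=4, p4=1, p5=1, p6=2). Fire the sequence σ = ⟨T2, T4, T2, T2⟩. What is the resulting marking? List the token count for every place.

step 1: fire T2:  (p0=2, p1=1, p2=3, p3=4, p4=1, p5=1, p6=2) → (p0=2, p1=1, p2=3, p3=4, p4=1, p5=1, p6=3)
step 2: fire T4:  (p0=2, p1=1, p2=3, p3=4, p4=1, p5=1, p6=3) → (p0=1, p1=1, p2=3, p3=2, p4=1, p5=0, p6=3)
step 3: fire T2:  (p0=1, p1=1, p2=3, p3=2, p4=1, p5=0, p6=3) → (p0=1, p1=1, p2=3, p3=2, p4=1, p5=0, p6=4)
step 4: fire T2:  (p0=1, p1=1, p2=3, p3=2, p4=1, p5=0, p6=4) → (p0=1, p1=1, p2=3, p3=2, p4=1, p5=0, p6=5)

(p0=1, p1=1, p2=3, p3=2, p4=1, p5=0, p6=5)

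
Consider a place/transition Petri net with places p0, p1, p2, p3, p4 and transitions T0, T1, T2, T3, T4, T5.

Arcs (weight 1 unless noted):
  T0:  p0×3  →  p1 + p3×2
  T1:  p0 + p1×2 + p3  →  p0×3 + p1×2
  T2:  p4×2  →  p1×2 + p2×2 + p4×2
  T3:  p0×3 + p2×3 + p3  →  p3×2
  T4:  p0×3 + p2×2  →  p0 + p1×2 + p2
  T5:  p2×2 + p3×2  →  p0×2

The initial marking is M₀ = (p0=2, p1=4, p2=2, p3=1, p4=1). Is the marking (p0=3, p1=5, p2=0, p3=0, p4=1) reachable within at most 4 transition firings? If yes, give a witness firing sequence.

step 1: fire T1:  (p0=2, p1=4, p2=2, p3=1, p4=1) → (p0=4, p1=4, p2=2, p3=0, p4=1)
step 2: fire T0:  (p0=4, p1=4, p2=2, p3=0, p4=1) → (p0=1, p1=5, p2=2, p3=2, p4=1)
step 3: fire T5:  (p0=1, p1=5, p2=2, p3=2, p4=1) → (p0=3, p1=5, p2=0, p3=0, p4=1)

YES — reachable via ⟨T1, T0, T5⟩ (3 firings)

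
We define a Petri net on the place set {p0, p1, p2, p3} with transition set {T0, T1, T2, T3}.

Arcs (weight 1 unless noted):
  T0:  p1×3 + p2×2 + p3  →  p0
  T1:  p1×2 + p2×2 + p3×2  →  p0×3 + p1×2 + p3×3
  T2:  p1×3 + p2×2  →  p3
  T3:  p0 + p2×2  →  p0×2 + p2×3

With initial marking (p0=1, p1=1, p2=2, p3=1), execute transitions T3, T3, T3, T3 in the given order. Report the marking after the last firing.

step 1: fire T3:  (p0=1, p1=1, p2=2, p3=1) → (p0=2, p1=1, p2=3, p3=1)
step 2: fire T3:  (p0=2, p1=1, p2=3, p3=1) → (p0=3, p1=1, p2=4, p3=1)
step 3: fire T3:  (p0=3, p1=1, p2=4, p3=1) → (p0=4, p1=1, p2=5, p3=1)
step 4: fire T3:  (p0=4, p1=1, p2=5, p3=1) → (p0=5, p1=1, p2=6, p3=1)

(p0=5, p1=1, p2=6, p3=1)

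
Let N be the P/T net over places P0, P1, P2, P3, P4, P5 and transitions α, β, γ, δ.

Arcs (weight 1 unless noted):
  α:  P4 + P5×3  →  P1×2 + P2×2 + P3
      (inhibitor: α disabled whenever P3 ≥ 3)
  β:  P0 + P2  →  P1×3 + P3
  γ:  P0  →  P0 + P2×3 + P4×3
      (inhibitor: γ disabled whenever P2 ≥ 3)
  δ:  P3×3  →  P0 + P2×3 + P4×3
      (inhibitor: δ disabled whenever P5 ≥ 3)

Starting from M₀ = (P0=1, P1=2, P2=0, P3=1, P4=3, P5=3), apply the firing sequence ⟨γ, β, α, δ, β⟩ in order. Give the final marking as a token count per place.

(P0=0, P1=10, P2=6, P3=1, P4=8, P5=0)

step 1: fire γ:  (P0=1, P1=2, P2=0, P3=1, P4=3, P5=3) → (P0=1, P1=2, P2=3, P3=1, P4=6, P5=3)
step 2: fire β:  (P0=1, P1=2, P2=3, P3=1, P4=6, P5=3) → (P0=0, P1=5, P2=2, P3=2, P4=6, P5=3)
step 3: fire α:  (P0=0, P1=5, P2=2, P3=2, P4=6, P5=3) → (P0=0, P1=7, P2=4, P3=3, P4=5, P5=0)
step 4: fire δ:  (P0=0, P1=7, P2=4, P3=3, P4=5, P5=0) → (P0=1, P1=7, P2=7, P3=0, P4=8, P5=0)
step 5: fire β:  (P0=1, P1=7, P2=7, P3=0, P4=8, P5=0) → (P0=0, P1=10, P2=6, P3=1, P4=8, P5=0)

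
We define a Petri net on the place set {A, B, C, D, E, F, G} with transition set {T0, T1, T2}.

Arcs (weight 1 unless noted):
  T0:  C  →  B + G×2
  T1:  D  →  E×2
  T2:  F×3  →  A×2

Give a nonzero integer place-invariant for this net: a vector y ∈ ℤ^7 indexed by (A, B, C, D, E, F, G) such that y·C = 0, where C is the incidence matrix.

Incidence matrix C (rows=places, cols=transitions):
       T0   T1   T2
    A   0    0    2
    B   1    0    0
    C  -1    0    0
    D   0   -1    0
    E   0    2    0
    F   0    0   -3
    G   2    0    0

Candidate y = [0, 1, 1, 0, 0, 0, 0]; check y·C column-wise:
  col T0: 1·1 + 1·-1 + 0·2 = 0
  col T1: 1·0 + 1·0 + 0·-1 + 0·2 = 0
  col T2: 0·2 + 1·0 + 1·0 + 0·-3 = 0

y = (A:0, B:1, C:1, D:0, E:0, F:0, G:0)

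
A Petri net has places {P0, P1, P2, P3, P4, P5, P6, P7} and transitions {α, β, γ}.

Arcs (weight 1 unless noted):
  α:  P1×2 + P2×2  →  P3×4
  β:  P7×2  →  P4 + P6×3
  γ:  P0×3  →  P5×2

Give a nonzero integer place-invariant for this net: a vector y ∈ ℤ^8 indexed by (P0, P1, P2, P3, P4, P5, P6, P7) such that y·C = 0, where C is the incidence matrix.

Incidence matrix C (rows=places, cols=transitions):
        α    β    γ
   P0   0    0   -3
   P1  -2    0    0
   P2  -2    0    0
   P3   4    0    0
   P4   0    1    0
   P5   0    0    2
   P6   0    3    0
   P7   0   -2    0

Candidate y = [0, 1, -1, 0, 0, 0, 0, 0]; check y·C column-wise:
  col α: 1·-2 + -1·-2 + 0·4 = 0
  col β: 1·0 + -1·0 + 0·1 + 0·3 + 0·-2 = 0
  col γ: 0·-3 + 1·0 + -1·0 + 0·2 = 0

y = (P0:0, P1:1, P2:-1, P3:0, P4:0, P5:0, P6:0, P7:0)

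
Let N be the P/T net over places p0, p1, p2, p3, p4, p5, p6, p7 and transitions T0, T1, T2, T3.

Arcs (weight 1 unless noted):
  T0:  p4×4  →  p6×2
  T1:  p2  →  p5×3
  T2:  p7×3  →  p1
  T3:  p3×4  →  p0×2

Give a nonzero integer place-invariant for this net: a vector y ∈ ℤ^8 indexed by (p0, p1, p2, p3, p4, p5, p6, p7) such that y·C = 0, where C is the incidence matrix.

y = (p0:2, p1:0, p2:0, p3:1, p4:0, p5:0, p6:0, p7:0)

Incidence matrix C (rows=places, cols=transitions):
       T0   T1   T2   T3
   p0   0    0    0    2
   p1   0    0    1    0
   p2   0   -1    0    0
   p3   0    0    0   -4
   p4  -4    0    0    0
   p5   0    3    0    0
   p6   2    0    0    0
   p7   0    0   -3    0

Candidate y = [2, 0, 0, 1, 0, 0, 0, 0]; check y·C column-wise:
  col T0: 2·0 + 1·0 + 0·-4 + 0·2 = 0
  col T1: 2·0 + 0·-1 + 1·0 + 0·3 = 0
  col T2: 2·0 + 0·1 + 1·0 + 0·-3 = 0
  col T3: 2·2 + 1·-4 = 0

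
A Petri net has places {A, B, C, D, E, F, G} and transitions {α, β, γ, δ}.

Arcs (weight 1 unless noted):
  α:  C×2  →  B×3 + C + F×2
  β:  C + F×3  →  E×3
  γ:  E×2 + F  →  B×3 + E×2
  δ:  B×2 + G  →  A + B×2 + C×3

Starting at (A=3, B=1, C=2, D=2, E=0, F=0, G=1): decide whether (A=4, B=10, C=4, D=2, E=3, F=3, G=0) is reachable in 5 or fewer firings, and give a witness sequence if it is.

NO — not reachable within 5 firings

depth 0: 1 marking
depth 1: 2 markings reached so far
depth 2: 3 markings reached so far
depth 3: 4 markings reached so far
depth 4: 6 markings reached so far
depth 5: 9 markings reached so far
target is not among the 9 markings reachable within 5 steps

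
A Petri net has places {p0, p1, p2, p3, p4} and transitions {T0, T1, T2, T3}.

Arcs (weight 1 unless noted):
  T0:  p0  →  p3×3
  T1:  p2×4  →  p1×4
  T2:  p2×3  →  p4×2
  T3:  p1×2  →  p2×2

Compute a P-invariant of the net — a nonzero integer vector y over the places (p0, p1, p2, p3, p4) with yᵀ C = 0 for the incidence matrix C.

Incidence matrix C (rows=places, cols=transitions):
       T0   T1   T2   T3
   p0  -1    0    0    0
   p1   0    4    0   -2
   p2   0   -4   -3    2
   p3   3    0    0    0
   p4   0    0    2    0

Candidate y = [3, 0, 0, 1, 0]; check y·C column-wise:
  col T0: 3·-1 + 1·3 = 0
  col T1: 3·0 + 0·4 + 0·-4 + 1·0 = 0
  col T2: 3·0 + 0·-3 + 1·0 + 0·2 = 0
  col T3: 3·0 + 0·-2 + 0·2 + 1·0 = 0

y = (p0:3, p1:0, p2:0, p3:1, p4:0)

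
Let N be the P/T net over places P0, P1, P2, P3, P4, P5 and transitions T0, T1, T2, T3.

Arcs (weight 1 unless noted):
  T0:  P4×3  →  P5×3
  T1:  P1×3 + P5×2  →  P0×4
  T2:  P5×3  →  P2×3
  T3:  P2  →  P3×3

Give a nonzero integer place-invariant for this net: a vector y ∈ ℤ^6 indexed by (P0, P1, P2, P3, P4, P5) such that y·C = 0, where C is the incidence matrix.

y = (P0:3, P1:4, P2:0, P3:0, P4:0, P5:0)

Incidence matrix C (rows=places, cols=transitions):
       T0   T1   T2   T3
   P0   0    4    0    0
   P1   0   -3    0    0
   P2   0    0    3   -1
   P3   0    0    0    3
   P4  -3    0    0    0
   P5   3   -2   -3    0

Candidate y = [3, 4, 0, 0, 0, 0]; check y·C column-wise:
  col T0: 3·0 + 4·0 + 0·-3 + 0·3 = 0
  col T1: 3·4 + 4·-3 + 0·-2 = 0
  col T2: 3·0 + 4·0 + 0·3 + 0·-3 = 0
  col T3: 3·0 + 4·0 + 0·-1 + 0·3 = 0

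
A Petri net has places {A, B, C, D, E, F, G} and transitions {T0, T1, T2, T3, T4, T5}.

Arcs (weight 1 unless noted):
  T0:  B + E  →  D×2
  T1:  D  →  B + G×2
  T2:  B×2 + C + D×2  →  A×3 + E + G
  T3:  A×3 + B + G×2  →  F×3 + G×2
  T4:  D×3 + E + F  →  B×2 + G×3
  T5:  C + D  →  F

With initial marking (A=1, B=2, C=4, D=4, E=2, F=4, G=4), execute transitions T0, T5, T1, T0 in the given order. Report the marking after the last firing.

step 1: fire T0:  (A=1, B=2, C=4, D=4, E=2, F=4, G=4) → (A=1, B=1, C=4, D=6, E=1, F=4, G=4)
step 2: fire T5:  (A=1, B=1, C=4, D=6, E=1, F=4, G=4) → (A=1, B=1, C=3, D=5, E=1, F=5, G=4)
step 3: fire T1:  (A=1, B=1, C=3, D=5, E=1, F=5, G=4) → (A=1, B=2, C=3, D=4, E=1, F=5, G=6)
step 4: fire T0:  (A=1, B=2, C=3, D=4, E=1, F=5, G=6) → (A=1, B=1, C=3, D=6, E=0, F=5, G=6)

(A=1, B=1, C=3, D=6, E=0, F=5, G=6)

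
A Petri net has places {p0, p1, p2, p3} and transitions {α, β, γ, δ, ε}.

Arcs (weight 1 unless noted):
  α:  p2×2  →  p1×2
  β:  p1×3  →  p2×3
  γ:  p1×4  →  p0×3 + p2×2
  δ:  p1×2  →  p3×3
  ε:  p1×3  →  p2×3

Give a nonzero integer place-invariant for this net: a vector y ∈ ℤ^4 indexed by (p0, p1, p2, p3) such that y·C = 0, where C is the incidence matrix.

Incidence matrix C (rows=places, cols=transitions):
        α    β    γ    δ    ε
   p0   0    0    3    0    0
   p1   2   -3   -4   -2   -3
   p2  -2    3    2    0    3
   p3   0    0    0    3    0

Candidate y = [2, 3, 3, 2]; check y·C column-wise:
  col α: 2·0 + 3·2 + 3·-2 + 2·0 = 0
  col β: 2·0 + 3·-3 + 3·3 + 2·0 = 0
  col γ: 2·3 + 3·-4 + 3·2 + 2·0 = 0
  col δ: 2·0 + 3·-2 + 3·0 + 2·3 = 0
  col ε: 2·0 + 3·-3 + 3·3 + 2·0 = 0

y = (p0:2, p1:3, p2:3, p3:2)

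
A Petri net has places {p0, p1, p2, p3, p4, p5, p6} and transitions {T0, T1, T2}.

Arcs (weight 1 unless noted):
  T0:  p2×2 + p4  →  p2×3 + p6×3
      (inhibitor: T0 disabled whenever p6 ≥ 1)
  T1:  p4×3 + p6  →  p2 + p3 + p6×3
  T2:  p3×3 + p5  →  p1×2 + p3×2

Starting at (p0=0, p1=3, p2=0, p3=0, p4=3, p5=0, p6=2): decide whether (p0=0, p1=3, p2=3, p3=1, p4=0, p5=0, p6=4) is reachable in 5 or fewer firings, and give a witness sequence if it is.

depth 0: 1 marking
depth 1: 2 markings reached so far
depth 2: 2 markings reached so far
(frontier empty at depth 2; search complete)
target is not among the 2 markings reachable within 5 steps

NO — not reachable within 5 firings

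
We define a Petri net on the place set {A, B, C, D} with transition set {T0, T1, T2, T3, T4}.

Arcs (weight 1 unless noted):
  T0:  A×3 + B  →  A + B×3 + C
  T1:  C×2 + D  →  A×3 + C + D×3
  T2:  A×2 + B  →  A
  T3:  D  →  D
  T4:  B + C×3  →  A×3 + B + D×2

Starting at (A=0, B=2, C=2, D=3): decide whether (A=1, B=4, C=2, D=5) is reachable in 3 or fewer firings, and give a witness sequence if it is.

YES — reachable via ⟨T1, T0⟩ (2 firings)

step 1: fire T1:  (A=0, B=2, C=2, D=3) → (A=3, B=2, C=1, D=5)
step 2: fire T0:  (A=3, B=2, C=1, D=5) → (A=1, B=4, C=2, D=5)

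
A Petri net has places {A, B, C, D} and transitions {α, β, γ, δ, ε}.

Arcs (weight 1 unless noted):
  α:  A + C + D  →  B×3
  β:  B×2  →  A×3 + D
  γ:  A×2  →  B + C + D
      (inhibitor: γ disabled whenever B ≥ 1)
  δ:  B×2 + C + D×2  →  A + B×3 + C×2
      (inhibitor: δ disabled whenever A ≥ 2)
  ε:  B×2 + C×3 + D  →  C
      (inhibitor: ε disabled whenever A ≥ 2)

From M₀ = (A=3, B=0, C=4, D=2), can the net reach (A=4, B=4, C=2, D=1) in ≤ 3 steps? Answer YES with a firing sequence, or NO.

YES — reachable via ⟨α, α, β⟩ (3 firings)

step 1: fire α:  (A=3, B=0, C=4, D=2) → (A=2, B=3, C=3, D=1)
step 2: fire α:  (A=2, B=3, C=3, D=1) → (A=1, B=6, C=2, D=0)
step 3: fire β:  (A=1, B=6, C=2, D=0) → (A=4, B=4, C=2, D=1)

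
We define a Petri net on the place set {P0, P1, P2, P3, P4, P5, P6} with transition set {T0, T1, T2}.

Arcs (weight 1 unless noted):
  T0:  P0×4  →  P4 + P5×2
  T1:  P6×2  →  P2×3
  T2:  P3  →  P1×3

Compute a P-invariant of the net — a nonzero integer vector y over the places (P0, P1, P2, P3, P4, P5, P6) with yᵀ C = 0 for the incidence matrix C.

Incidence matrix C (rows=places, cols=transitions):
       T0   T1   T2
   P0  -4    0    0
   P1   0    0    3
   P2   0    3    0
   P3   0    0   -1
   P4   1    0    0
   P5   2    0    0
   P6   0   -2    0

Candidate y = [0, 1, 0, 3, 0, 0, 0]; check y·C column-wise:
  col T0: 0·-4 + 1·0 + 3·0 + 0·1 + 0·2 = 0
  col T1: 1·0 + 0·3 + 3·0 + 0·-2 = 0
  col T2: 1·3 + 3·-1 = 0

y = (P0:0, P1:1, P2:0, P3:3, P4:0, P5:0, P6:0)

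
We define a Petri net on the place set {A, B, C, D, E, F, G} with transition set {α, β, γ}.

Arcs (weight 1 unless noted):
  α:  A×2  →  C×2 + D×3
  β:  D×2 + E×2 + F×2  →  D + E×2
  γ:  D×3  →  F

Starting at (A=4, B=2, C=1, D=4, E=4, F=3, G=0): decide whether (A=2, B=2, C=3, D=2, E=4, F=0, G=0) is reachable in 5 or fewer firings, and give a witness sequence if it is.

YES — reachable via ⟨α, β, γ, β⟩ (4 firings)

step 1: fire α:  (A=4, B=2, C=1, D=4, E=4, F=3, G=0) → (A=2, B=2, C=3, D=7, E=4, F=3, G=0)
step 2: fire β:  (A=2, B=2, C=3, D=7, E=4, F=3, G=0) → (A=2, B=2, C=3, D=6, E=4, F=1, G=0)
step 3: fire γ:  (A=2, B=2, C=3, D=6, E=4, F=1, G=0) → (A=2, B=2, C=3, D=3, E=4, F=2, G=0)
step 4: fire β:  (A=2, B=2, C=3, D=3, E=4, F=2, G=0) → (A=2, B=2, C=3, D=2, E=4, F=0, G=0)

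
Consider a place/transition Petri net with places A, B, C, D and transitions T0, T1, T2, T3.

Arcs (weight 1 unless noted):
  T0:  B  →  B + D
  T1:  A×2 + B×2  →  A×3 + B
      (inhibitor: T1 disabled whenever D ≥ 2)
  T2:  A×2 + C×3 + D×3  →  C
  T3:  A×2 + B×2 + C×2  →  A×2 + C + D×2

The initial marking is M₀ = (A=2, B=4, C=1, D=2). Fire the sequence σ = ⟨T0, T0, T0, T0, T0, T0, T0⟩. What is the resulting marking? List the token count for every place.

step 1: fire T0:  (A=2, B=4, C=1, D=2) → (A=2, B=4, C=1, D=3)
step 2: fire T0:  (A=2, B=4, C=1, D=3) → (A=2, B=4, C=1, D=4)
step 3: fire T0:  (A=2, B=4, C=1, D=4) → (A=2, B=4, C=1, D=5)
step 4: fire T0:  (A=2, B=4, C=1, D=5) → (A=2, B=4, C=1, D=6)
step 5: fire T0:  (A=2, B=4, C=1, D=6) → (A=2, B=4, C=1, D=7)
step 6: fire T0:  (A=2, B=4, C=1, D=7) → (A=2, B=4, C=1, D=8)
step 7: fire T0:  (A=2, B=4, C=1, D=8) → (A=2, B=4, C=1, D=9)

(A=2, B=4, C=1, D=9)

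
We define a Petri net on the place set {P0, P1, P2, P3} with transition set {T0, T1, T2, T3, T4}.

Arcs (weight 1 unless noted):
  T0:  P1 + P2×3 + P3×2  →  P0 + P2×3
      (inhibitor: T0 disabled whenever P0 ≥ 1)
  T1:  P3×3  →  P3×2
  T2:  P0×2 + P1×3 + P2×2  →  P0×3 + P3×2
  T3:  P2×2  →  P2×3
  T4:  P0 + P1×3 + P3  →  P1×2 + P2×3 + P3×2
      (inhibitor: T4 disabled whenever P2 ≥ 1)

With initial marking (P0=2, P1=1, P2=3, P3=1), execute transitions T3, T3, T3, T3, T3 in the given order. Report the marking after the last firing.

(P0=2, P1=1, P2=8, P3=1)

step 1: fire T3:  (P0=2, P1=1, P2=3, P3=1) → (P0=2, P1=1, P2=4, P3=1)
step 2: fire T3:  (P0=2, P1=1, P2=4, P3=1) → (P0=2, P1=1, P2=5, P3=1)
step 3: fire T3:  (P0=2, P1=1, P2=5, P3=1) → (P0=2, P1=1, P2=6, P3=1)
step 4: fire T3:  (P0=2, P1=1, P2=6, P3=1) → (P0=2, P1=1, P2=7, P3=1)
step 5: fire T3:  (P0=2, P1=1, P2=7, P3=1) → (P0=2, P1=1, P2=8, P3=1)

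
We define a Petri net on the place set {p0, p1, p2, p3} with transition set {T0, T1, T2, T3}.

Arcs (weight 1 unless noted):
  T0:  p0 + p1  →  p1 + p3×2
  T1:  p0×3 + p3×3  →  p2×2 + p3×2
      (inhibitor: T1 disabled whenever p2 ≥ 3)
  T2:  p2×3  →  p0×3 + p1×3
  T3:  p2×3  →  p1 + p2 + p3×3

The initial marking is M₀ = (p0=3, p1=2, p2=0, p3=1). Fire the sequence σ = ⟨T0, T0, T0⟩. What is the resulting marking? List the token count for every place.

step 1: fire T0:  (p0=3, p1=2, p2=0, p3=1) → (p0=2, p1=2, p2=0, p3=3)
step 2: fire T0:  (p0=2, p1=2, p2=0, p3=3) → (p0=1, p1=2, p2=0, p3=5)
step 3: fire T0:  (p0=1, p1=2, p2=0, p3=5) → (p0=0, p1=2, p2=0, p3=7)

(p0=0, p1=2, p2=0, p3=7)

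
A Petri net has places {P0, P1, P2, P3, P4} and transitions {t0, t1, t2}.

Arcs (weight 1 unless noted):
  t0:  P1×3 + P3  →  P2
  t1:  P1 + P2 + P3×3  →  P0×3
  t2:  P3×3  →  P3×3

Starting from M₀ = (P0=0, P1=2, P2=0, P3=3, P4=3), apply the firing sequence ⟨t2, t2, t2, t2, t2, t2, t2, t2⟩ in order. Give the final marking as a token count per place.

(P0=0, P1=2, P2=0, P3=3, P4=3)

step 1: fire t2:  (P0=0, P1=2, P2=0, P3=3, P4=3) → (P0=0, P1=2, P2=0, P3=3, P4=3)
step 2: fire t2:  (P0=0, P1=2, P2=0, P3=3, P4=3) → (P0=0, P1=2, P2=0, P3=3, P4=3)
step 3: fire t2:  (P0=0, P1=2, P2=0, P3=3, P4=3) → (P0=0, P1=2, P2=0, P3=3, P4=3)
step 4: fire t2:  (P0=0, P1=2, P2=0, P3=3, P4=3) → (P0=0, P1=2, P2=0, P3=3, P4=3)
step 5: fire t2:  (P0=0, P1=2, P2=0, P3=3, P4=3) → (P0=0, P1=2, P2=0, P3=3, P4=3)
step 6: fire t2:  (P0=0, P1=2, P2=0, P3=3, P4=3) → (P0=0, P1=2, P2=0, P3=3, P4=3)
step 7: fire t2:  (P0=0, P1=2, P2=0, P3=3, P4=3) → (P0=0, P1=2, P2=0, P3=3, P4=3)
step 8: fire t2:  (P0=0, P1=2, P2=0, P3=3, P4=3) → (P0=0, P1=2, P2=0, P3=3, P4=3)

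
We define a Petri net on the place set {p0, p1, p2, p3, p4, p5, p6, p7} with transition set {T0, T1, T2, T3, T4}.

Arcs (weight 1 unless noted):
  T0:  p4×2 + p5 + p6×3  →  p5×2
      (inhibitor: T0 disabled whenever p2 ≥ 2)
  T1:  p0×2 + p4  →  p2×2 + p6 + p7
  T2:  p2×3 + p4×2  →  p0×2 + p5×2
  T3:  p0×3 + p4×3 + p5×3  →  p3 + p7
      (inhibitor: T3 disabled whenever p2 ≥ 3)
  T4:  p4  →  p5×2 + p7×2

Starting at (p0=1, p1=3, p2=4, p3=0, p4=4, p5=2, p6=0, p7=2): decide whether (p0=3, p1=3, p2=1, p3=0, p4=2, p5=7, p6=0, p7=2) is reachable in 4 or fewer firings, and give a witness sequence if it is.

NO — not reachable within 4 firings

depth 0: 1 marking
depth 1: 3 markings reached so far
depth 2: 6 markings reached so far
depth 3: 9 markings reached so far
depth 4: 10 markings reached so far
target is not among the 10 markings reachable within 4 steps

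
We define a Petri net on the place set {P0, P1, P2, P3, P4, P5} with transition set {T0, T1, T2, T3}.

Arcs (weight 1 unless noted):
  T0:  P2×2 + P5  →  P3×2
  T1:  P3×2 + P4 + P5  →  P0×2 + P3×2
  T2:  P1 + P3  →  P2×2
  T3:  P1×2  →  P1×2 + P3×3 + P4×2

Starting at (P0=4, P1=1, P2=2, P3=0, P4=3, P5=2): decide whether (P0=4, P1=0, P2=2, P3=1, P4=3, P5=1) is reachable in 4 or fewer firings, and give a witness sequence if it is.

YES — reachable via ⟨T0, T2⟩ (2 firings)

step 1: fire T0:  (P0=4, P1=1, P2=2, P3=0, P4=3, P5=2) → (P0=4, P1=1, P2=0, P3=2, P4=3, P5=1)
step 2: fire T2:  (P0=4, P1=1, P2=0, P3=2, P4=3, P5=1) → (P0=4, P1=0, P2=2, P3=1, P4=3, P5=1)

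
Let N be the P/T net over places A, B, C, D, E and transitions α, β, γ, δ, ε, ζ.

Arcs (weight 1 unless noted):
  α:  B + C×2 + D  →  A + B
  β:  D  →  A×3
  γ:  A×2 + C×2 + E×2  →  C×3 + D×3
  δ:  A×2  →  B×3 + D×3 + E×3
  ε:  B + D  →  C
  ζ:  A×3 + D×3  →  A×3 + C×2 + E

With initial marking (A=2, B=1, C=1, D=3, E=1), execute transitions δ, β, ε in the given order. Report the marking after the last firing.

step 1: fire δ:  (A=2, B=1, C=1, D=3, E=1) → (A=0, B=4, C=1, D=6, E=4)
step 2: fire β:  (A=0, B=4, C=1, D=6, E=4) → (A=3, B=4, C=1, D=5, E=4)
step 3: fire ε:  (A=3, B=4, C=1, D=5, E=4) → (A=3, B=3, C=2, D=4, E=4)

(A=3, B=3, C=2, D=4, E=4)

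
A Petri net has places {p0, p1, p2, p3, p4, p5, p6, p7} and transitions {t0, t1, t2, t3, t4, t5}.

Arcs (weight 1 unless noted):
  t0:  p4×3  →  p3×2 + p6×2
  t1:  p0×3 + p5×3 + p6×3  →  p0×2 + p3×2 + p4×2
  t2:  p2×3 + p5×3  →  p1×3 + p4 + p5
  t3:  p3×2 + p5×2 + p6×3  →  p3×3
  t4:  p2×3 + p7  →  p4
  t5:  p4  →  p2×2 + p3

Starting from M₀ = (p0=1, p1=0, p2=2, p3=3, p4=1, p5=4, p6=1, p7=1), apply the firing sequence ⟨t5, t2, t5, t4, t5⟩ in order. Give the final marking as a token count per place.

(p0=1, p1=3, p2=2, p3=6, p4=0, p5=2, p6=1, p7=0)

step 1: fire t5:  (p0=1, p1=0, p2=2, p3=3, p4=1, p5=4, p6=1, p7=1) → (p0=1, p1=0, p2=4, p3=4, p4=0, p5=4, p6=1, p7=1)
step 2: fire t2:  (p0=1, p1=0, p2=4, p3=4, p4=0, p5=4, p6=1, p7=1) → (p0=1, p1=3, p2=1, p3=4, p4=1, p5=2, p6=1, p7=1)
step 3: fire t5:  (p0=1, p1=3, p2=1, p3=4, p4=1, p5=2, p6=1, p7=1) → (p0=1, p1=3, p2=3, p3=5, p4=0, p5=2, p6=1, p7=1)
step 4: fire t4:  (p0=1, p1=3, p2=3, p3=5, p4=0, p5=2, p6=1, p7=1) → (p0=1, p1=3, p2=0, p3=5, p4=1, p5=2, p6=1, p7=0)
step 5: fire t5:  (p0=1, p1=3, p2=0, p3=5, p4=1, p5=2, p6=1, p7=0) → (p0=1, p1=3, p2=2, p3=6, p4=0, p5=2, p6=1, p7=0)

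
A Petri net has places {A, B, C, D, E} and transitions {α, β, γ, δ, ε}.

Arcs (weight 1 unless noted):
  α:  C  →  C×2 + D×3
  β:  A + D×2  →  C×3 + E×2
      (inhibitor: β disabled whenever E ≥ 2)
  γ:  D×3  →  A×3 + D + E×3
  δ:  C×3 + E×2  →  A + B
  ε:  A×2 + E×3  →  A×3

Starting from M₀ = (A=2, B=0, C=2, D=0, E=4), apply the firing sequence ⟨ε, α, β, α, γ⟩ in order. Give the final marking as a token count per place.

(A=5, B=0, C=7, D=2, E=6)

step 1: fire ε:  (A=2, B=0, C=2, D=0, E=4) → (A=3, B=0, C=2, D=0, E=1)
step 2: fire α:  (A=3, B=0, C=2, D=0, E=1) → (A=3, B=0, C=3, D=3, E=1)
step 3: fire β:  (A=3, B=0, C=3, D=3, E=1) → (A=2, B=0, C=6, D=1, E=3)
step 4: fire α:  (A=2, B=0, C=6, D=1, E=3) → (A=2, B=0, C=7, D=4, E=3)
step 5: fire γ:  (A=2, B=0, C=7, D=4, E=3) → (A=5, B=0, C=7, D=2, E=6)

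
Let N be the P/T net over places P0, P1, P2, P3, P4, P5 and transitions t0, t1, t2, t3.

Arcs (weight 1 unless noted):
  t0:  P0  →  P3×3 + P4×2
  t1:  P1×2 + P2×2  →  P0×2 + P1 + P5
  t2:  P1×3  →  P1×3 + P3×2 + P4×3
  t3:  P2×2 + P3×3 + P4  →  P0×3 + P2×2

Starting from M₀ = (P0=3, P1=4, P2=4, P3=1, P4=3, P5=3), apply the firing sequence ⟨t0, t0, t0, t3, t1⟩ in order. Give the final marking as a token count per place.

(P0=5, P1=3, P2=2, P3=7, P4=8, P5=4)

step 1: fire t0:  (P0=3, P1=4, P2=4, P3=1, P4=3, P5=3) → (P0=2, P1=4, P2=4, P3=4, P4=5, P5=3)
step 2: fire t0:  (P0=2, P1=4, P2=4, P3=4, P4=5, P5=3) → (P0=1, P1=4, P2=4, P3=7, P4=7, P5=3)
step 3: fire t0:  (P0=1, P1=4, P2=4, P3=7, P4=7, P5=3) → (P0=0, P1=4, P2=4, P3=10, P4=9, P5=3)
step 4: fire t3:  (P0=0, P1=4, P2=4, P3=10, P4=9, P5=3) → (P0=3, P1=4, P2=4, P3=7, P4=8, P5=3)
step 5: fire t1:  (P0=3, P1=4, P2=4, P3=7, P4=8, P5=3) → (P0=5, P1=3, P2=2, P3=7, P4=8, P5=4)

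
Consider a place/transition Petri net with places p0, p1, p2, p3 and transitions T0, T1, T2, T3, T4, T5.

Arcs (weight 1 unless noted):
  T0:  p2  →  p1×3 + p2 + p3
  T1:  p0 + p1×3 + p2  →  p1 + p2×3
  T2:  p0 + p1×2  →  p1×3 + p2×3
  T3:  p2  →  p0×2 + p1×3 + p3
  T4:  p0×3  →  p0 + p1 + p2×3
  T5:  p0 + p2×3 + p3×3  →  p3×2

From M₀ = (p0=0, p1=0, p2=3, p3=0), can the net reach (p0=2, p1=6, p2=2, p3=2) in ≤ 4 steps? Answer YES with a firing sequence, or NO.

YES — reachable via ⟨T0, T3⟩ (2 firings)

step 1: fire T0:  (p0=0, p1=0, p2=3, p3=0) → (p0=0, p1=3, p2=3, p3=1)
step 2: fire T3:  (p0=0, p1=3, p2=3, p3=1) → (p0=2, p1=6, p2=2, p3=2)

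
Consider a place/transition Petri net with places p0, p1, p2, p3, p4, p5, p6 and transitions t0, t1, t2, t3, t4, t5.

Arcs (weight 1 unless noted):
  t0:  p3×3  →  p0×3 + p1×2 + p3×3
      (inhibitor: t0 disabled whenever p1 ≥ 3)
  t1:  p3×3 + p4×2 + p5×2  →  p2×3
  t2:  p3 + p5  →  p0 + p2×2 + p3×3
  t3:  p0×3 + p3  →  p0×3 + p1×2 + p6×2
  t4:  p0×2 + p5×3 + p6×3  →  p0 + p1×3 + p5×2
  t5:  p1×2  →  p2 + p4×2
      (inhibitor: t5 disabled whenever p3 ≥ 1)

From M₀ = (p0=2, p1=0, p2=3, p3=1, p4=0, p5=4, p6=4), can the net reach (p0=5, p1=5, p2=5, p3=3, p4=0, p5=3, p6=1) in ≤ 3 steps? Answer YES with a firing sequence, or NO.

depth 0: 1 marking
depth 1: 3 markings reached so far
depth 2: 7 markings reached so far
depth 3: 16 markings reached so far
target is not among the 16 markings reachable within 3 steps

NO — not reachable within 3 firings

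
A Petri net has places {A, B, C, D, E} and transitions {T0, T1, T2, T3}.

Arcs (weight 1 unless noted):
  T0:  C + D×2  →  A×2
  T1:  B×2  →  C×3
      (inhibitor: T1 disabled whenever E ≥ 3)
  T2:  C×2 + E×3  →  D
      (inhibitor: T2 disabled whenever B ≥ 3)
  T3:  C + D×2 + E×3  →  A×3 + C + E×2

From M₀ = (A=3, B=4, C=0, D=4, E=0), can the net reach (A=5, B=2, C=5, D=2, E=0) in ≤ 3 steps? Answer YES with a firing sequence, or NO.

NO — not reachable within 3 firings

depth 0: 1 marking
depth 1: 2 markings reached so far
depth 2: 4 markings reached so far
depth 3: 6 markings reached so far
target is not among the 6 markings reachable within 3 steps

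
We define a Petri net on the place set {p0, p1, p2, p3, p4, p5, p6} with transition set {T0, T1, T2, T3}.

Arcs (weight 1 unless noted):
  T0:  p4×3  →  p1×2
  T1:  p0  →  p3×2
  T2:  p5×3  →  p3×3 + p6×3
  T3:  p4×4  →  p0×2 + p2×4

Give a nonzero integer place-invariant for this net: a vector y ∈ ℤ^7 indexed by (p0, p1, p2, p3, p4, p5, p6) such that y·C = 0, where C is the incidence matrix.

y = (p0:0, p1:3, p2:2, p3:0, p4:2, p5:0, p6:0)

Incidence matrix C (rows=places, cols=transitions):
       T0   T1   T2   T3
   p0   0   -1    0    2
   p1   2    0    0    0
   p2   0    0    0    4
   p3   0    2    3    0
   p4  -3    0    0   -4
   p5   0    0   -3    0
   p6   0    0    3    0

Candidate y = [0, 3, 2, 0, 2, 0, 0]; check y·C column-wise:
  col T0: 3·2 + 2·0 + 2·-3 = 0
  col T1: 0·-1 + 3·0 + 2·0 + 0·2 + 2·0 = 0
  col T2: 3·0 + 2·0 + 0·3 + 2·0 + 0·-3 + 0·3 = 0
  col T3: 0·2 + 3·0 + 2·4 + 2·-4 = 0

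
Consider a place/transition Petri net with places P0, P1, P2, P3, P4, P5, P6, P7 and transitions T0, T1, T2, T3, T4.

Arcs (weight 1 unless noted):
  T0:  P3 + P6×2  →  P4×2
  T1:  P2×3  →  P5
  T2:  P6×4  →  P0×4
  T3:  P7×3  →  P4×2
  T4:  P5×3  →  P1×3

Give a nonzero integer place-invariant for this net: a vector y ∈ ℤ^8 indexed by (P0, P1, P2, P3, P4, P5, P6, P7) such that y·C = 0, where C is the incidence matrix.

y = (P0:0, P1:3, P2:1, P3:0, P4:0, P5:3, P6:0, P7:0)

Incidence matrix C (rows=places, cols=transitions):
       T0   T1   T2   T3   T4
   P0   0    0    4    0    0
   P1   0    0    0    0    3
   P2   0   -3    0    0    0
   P3  -1    0    0    0    0
   P4   2    0    0    2    0
   P5   0    1    0    0   -3
   P6  -2    0   -4    0    0
   P7   0    0    0   -3    0

Candidate y = [0, 3, 1, 0, 0, 3, 0, 0]; check y·C column-wise:
  col T0: 3·0 + 1·0 + 0·-1 + 0·2 + 3·0 + 0·-2 = 0
  col T1: 3·0 + 1·-3 + 3·1 = 0
  col T2: 0·4 + 3·0 + 1·0 + 3·0 + 0·-4 = 0
  col T3: 3·0 + 1·0 + 0·2 + 3·0 + 0·-3 = 0
  col T4: 3·3 + 1·0 + 3·-3 = 0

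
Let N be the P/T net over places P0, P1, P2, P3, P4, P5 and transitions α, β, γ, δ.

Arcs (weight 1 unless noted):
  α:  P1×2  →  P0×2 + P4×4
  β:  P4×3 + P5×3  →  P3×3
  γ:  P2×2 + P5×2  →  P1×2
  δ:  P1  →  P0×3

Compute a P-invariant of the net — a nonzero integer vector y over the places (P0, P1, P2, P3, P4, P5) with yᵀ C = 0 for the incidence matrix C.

y = (P0:1, P1:3, P2:3, P3:1, P4:1, P5:0)

Incidence matrix C (rows=places, cols=transitions):
        α    β    γ    δ
   P0   2    0    0    3
   P1  -2    0    2   -1
   P2   0    0   -2    0
   P3   0    3    0    0
   P4   4   -3    0    0
   P5   0   -3   -2    0

Candidate y = [1, 3, 3, 1, 1, 0]; check y·C column-wise:
  col α: 1·2 + 3·-2 + 3·0 + 1·0 + 1·4 = 0
  col β: 1·0 + 3·0 + 3·0 + 1·3 + 1·-3 + 0·-3 = 0
  col γ: 1·0 + 3·2 + 3·-2 + 1·0 + 1·0 + 0·-2 = 0
  col δ: 1·3 + 3·-1 + 3·0 + 1·0 + 1·0 = 0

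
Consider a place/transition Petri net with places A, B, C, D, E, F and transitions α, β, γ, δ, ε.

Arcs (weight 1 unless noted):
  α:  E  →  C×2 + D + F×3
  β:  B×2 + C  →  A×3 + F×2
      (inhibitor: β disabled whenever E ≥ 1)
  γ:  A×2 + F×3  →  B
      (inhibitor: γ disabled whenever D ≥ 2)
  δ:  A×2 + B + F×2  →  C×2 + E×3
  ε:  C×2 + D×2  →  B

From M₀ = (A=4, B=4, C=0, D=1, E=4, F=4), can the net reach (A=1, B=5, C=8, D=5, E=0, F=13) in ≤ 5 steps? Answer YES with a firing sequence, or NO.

NO — not reachable within 5 firings

depth 0: 1 marking
depth 1: 4 markings reached so far
depth 2: 9 markings reached so far
depth 3: 17 markings reached so far
depth 4: 28 markings reached so far
depth 5: 40 markings reached so far
target is not among the 40 markings reachable within 5 steps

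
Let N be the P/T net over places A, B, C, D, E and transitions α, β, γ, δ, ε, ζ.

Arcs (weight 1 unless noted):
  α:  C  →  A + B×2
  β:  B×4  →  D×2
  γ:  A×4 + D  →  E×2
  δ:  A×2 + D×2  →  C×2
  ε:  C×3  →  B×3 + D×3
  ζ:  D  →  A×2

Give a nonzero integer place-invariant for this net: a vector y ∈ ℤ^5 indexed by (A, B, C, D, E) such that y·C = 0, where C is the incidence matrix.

Incidence matrix C (rows=places, cols=transitions):
        α    β    γ    δ    ε    ζ
    A   1    0   -4   -2    0    2
    B   2   -4    0    0    3    0
    C  -1    0    0    2   -3    0
    D   0    2   -1   -2    3   -1
    E   0    0    2    0    0    0

Candidate y = [1, 1, 3, 2, 3]; check y·C column-wise:
  col α: 1·1 + 1·2 + 3·-1 + 2·0 + 3·0 = 0
  col β: 1·0 + 1·-4 + 3·0 + 2·2 + 3·0 = 0
  col γ: 1·-4 + 1·0 + 3·0 + 2·-1 + 3·2 = 0
  col δ: 1·-2 + 1·0 + 3·2 + 2·-2 + 3·0 = 0
  col ε: 1·0 + 1·3 + 3·-3 + 2·3 + 3·0 = 0
  col ζ: 1·2 + 1·0 + 3·0 + 2·-1 + 3·0 = 0

y = (A:1, B:1, C:3, D:2, E:3)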